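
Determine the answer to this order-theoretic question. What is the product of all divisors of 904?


Divisors of 904: [1, 2, 4, 8, 113, 226, 452, 904]
Product = n^(d(n)/2) = 904^(8/2)
Product = 667841990656


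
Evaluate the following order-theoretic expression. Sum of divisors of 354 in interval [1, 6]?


Interval [1,6] in divisors of 354: [1, 2, 3, 6]
Sum = 12


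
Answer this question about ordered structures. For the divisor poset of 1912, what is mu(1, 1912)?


In a divisor lattice, mu(a,b) = mu(b/a) where mu is the classical Mobius function.
b/a = 1912/1 = 1912
Prime factorization of 1912: primes [2, 239]
1912 is not squarefree, so mu(1912) = 0


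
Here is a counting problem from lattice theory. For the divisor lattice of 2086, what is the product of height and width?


Height = length of longest chain minus 1; width = size of largest antichain.
A maximum chain: 1 | 149 | 1043 | 2086  (height 3).
A maximum antichain: {2, 7, 149}  (width 3).
Product = 3 * 3 = 9


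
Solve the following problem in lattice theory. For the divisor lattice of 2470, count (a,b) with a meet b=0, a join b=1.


Complement pair (a,b): a meet b = bottom, a join b = top.
Here: gcd(a,b)=1 and lcm(a,b)=2470, i.e. a*b=2470 with a,b coprime.
Pairs found: (1,2470), (2,1235), (5,494), (10,247), ... (12 more)
Total ordered pairs: 16


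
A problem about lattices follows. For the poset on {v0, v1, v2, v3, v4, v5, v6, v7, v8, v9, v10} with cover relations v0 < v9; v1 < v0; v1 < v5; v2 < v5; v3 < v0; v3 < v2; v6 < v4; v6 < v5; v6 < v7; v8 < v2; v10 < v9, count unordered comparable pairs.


A comparable pair {a,b} has a < b or b < a in the order.
Count unordered pairs where one element is strictly below the other.
Examples: {v0,v1}, {v0,v3}, {v0,v9}, {v1,v5}, ...
Total comparable pairs: 15


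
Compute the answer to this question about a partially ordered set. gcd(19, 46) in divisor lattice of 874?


Meet=gcd.
gcd(19,46)=1


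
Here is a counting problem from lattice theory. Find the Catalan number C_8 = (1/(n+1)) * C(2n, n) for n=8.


C(n) = C(2n, n) / (n+1).
C(16, 8) = 12870
C(8) = 12870 / 9 = 1430


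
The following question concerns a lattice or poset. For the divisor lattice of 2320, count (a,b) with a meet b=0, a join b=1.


Complement pair (a,b): a meet b = bottom, a join b = top.
Here: gcd(a,b)=1 and lcm(a,b)=2320, i.e. a*b=2320 with a,b coprime.
Pairs found: (1,2320), (5,464), (16,145), (29,80), ... (4 more)
Total ordered pairs: 8


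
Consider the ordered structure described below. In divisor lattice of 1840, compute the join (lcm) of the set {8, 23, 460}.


In a divisor lattice, join = lcm (least common multiple).
Compute lcm iteratively: start with first element, then lcm(current, next).
Elements: [8, 23, 460]
lcm(8,23) = 184
lcm(184,460) = 920
Final lcm = 920


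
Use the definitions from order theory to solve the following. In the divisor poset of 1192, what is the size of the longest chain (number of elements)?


A chain is a totally ordered subset; we count the number of elements in a maximum chain.
Compute, for each element x, the size of the longest chain ending at x:
  1: 1
  2: 2
  149: 2
  4: 3
  8: 4
  298: 3
  ...
A maximum chain: 1 < 2 < 4 < 8 < 1192
Number of elements in the longest chain: 5


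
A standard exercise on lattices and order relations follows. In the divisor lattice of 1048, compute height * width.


Height = length of longest chain minus 1; width = size of largest antichain.
A maximum chain: 1 | 131 | 262 | 524 | 1048  (height 4).
A maximum antichain: {2, 131}  (width 2).
Product = 4 * 2 = 8


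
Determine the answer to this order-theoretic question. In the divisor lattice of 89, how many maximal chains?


A maximal chain goes from the minimum element to a maximal element via cover relations.
Counting all min-to-max paths in the cover graph.
Total maximal chains: 1


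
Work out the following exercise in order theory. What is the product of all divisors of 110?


Divisors of 110: [1, 2, 5, 10, 11, 22, 55, 110]
Product = n^(d(n)/2) = 110^(8/2)
Product = 146410000


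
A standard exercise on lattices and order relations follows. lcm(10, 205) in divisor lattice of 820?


Join=lcm.
gcd(10,205)=5
lcm=410


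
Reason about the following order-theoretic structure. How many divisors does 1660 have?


Divisors of 1660: [1, 2, 4, 5, 10, 20, 83, 166, 332, 415, 830, 1660]
Count: 12


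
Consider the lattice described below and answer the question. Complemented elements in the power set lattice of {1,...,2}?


An element a is complemented if some b has a meet b = bottom, a join b = top.
every subset A has complement S\A, so all elements are complemented.
Complemented elements: {}, {1}, {2}, {1,2}
Count: 4


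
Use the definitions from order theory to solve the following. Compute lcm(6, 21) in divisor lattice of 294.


In a divisor lattice, join = lcm (least common multiple).
gcd(6,21) = 3
lcm(6,21) = 6*21/gcd = 126/3 = 42


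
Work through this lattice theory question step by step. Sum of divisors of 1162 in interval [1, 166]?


Interval [1,166] in divisors of 1162: [1, 2, 83, 166]
Sum = 252


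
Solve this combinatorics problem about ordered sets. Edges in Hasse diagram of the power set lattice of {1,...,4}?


A cover relation a -< b holds when a < b with no c strictly between.
Cover relations:
  {} -< {1}
  {} -< {2}
  {} -< {3}
  {} -< {4}
  {1} -< {1,2}
  {1} -< {1,3}
  {1} -< {1,4}
  {2} -< {1,2}
  ...24 more
Total: 32


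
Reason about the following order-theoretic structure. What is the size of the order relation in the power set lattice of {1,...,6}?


The order relation is {(a,b) : a <= b}, reflexive so it includes (a,a).
Examples: ({},{}), ({},{1,2}), ({},{1,2,3}), ({},{1,2,3,4}), ({},{1,2,3,4,5}), ...
Total ordered pairs: 729


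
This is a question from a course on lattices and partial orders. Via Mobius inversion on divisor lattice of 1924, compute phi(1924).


phi(n) = n * prod_{p|n} (1 - 1/p).
Prime divisors of 1924: [2, 13, 37]
phi(1924) = 1924 * (1 - 1/2) * (1 - 1/13) * (1 - 1/37)
phi(1924) = 864


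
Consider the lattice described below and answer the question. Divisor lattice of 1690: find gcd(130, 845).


In a divisor lattice, meet = gcd (greatest common divisor).
By Euclidean algorithm or factoring: gcd(130,845) = 65


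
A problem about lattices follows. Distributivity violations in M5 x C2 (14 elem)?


Distributive law: a ^ (b v c) = (a ^ b) v (a ^ c).
Check all 14^3 = 2744 ordered triples (a,b,c).
  e.g. a=(a1,0), b=(a2,0), c=(a3,0): lhs=(a1,0) != rhs=(0,0)
  e.g. a=(a1,0), b=(a2,0), c=(a3,1): lhs=(a1,0) != rhs=(0,0)
Total violating triples: 480


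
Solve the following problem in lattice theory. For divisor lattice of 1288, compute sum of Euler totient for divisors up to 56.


Divisors of 1288 up to 56: [1, 2, 4, 7, 8, 14, 23, 28, 46, 56]
phi values: [1, 1, 2, 6, 4, 6, 22, 12, 22, 24]
Sum = 100


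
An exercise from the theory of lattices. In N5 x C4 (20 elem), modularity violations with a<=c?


Modular law: if a <= c then a v (b ^ c) = (a v b) ^ c.
Check all triples (a,b,c) with a <= c among 20 elements.
  e.g. a=(a,0), b=(c,0), c=(b,0): lhs=(a,0) != rhs=(b,0)
  e.g. a=(a,0), b=(c,1), c=(b,0): lhs=(a,0) != rhs=(b,0)
Total violating triples: 40


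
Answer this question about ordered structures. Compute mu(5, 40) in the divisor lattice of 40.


In a divisor lattice, mu(a,b) = mu(b/a) where mu is the classical Mobius function.
b/a = 40/5 = 8
Prime factorization of 8: primes [2]
8 is not squarefree, so mu(8) = 0


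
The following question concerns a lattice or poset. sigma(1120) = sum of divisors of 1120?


sigma(n) = sum of divisors.
Divisors of 1120: [1, 2, 4, 5, 7, 8, 10, 14, 16, 20, 28, 32, 35, 40, 56, 70, 80, 112, 140, 160, 224, 280, 560, 1120]
Sum = 3024


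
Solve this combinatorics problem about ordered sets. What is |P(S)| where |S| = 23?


Power set = 2^n.
2^23 = 8388608


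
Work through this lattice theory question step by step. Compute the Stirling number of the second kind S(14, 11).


S(n,k) = k*S(n-1,k) + S(n-1,k-1).
S(13,11) = 2431, S(13,10) = 39325
S(14,11) = 11*2431 + 39325 = 26741 + 39325
S(14,11) = 66066


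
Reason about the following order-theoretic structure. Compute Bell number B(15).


B(n) = number of set partitions of an n-element set.
B(n) satisfies the recurrence: B(n+1) = sum_k C(n,k)*B(k).
B(15) = 1382958545


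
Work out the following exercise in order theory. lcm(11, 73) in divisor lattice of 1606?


Join=lcm.
gcd(11,73)=1
lcm=803


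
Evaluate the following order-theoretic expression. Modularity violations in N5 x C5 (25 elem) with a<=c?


Modular law: if a <= c then a v (b ^ c) = (a v b) ^ c.
Check all triples (a,b,c) with a <= c among 25 elements.
  e.g. a=(a,0), b=(c,0), c=(b,0): lhs=(a,0) != rhs=(b,0)
  e.g. a=(a,0), b=(c,1), c=(b,0): lhs=(a,0) != rhs=(b,0)
Total violating triples: 75


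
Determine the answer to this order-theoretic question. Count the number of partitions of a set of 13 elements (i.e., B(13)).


B(n) = number of set partitions of an n-element set.
B(n) satisfies the recurrence: B(n+1) = sum_k C(n,k)*B(k).
B(13) = 27644437


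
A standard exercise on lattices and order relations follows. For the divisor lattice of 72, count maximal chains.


A maximal chain goes from the minimum element to a maximal element via cover relations.
Counting all min-to-max paths in the cover graph.
Total maximal chains: 10


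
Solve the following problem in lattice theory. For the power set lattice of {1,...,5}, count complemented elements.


An element a is complemented if some b has a meet b = bottom, a join b = top.
every subset A has complement S\A, so all elements are complemented.
Complemented elements: {}, {1}, {2}, {3}, {4}, {5}, ... (26 more)
Count: 32


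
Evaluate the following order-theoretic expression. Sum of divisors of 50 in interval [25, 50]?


Interval [25,50] in divisors of 50: [25, 50]
Sum = 75


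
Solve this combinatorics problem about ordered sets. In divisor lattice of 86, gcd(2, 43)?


Meet=gcd.
gcd(2,43)=1


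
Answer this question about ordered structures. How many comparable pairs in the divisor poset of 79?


A comparable pair {a,b} has a < b or b < a in the order.
Count unordered pairs where one element is strictly below the other.
Examples: {1,79}
Total comparable pairs: 1


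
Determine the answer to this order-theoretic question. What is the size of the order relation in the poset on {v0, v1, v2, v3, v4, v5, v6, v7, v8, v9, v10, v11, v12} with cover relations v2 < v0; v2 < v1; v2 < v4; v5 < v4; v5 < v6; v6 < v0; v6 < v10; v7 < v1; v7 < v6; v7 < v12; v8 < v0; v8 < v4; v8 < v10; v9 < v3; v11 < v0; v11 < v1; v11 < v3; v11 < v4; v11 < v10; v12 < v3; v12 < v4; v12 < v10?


The order relation is {(a,b) : a <= b}, reflexive so it includes (a,a).
Examples: (v0,v0), (v1,v1), (v10,v10), (v11,v0), (v11,v1), ...
Total ordered pairs: 41


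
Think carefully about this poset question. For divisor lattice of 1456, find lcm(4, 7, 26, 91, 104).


In a divisor lattice, join = lcm (least common multiple).
Compute lcm iteratively: start with first element, then lcm(current, next).
Elements: [4, 7, 26, 91, 104]
lcm(4,7) = 28
lcm(28,26) = 364
lcm(364,91) = 364
lcm(364,104) = 728
Final lcm = 728


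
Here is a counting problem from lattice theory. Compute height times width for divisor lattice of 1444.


Height = length of longest chain minus 1; width = size of largest antichain.
A maximum chain: 1 | 19 | 361 | 722 | 1444  (height 4).
A maximum antichain: {4, 38, 361}  (width 3).
Product = 4 * 3 = 12


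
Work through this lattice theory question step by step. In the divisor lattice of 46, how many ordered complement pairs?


Complement pair (a,b): a meet b = bottom, a join b = top.
Here: gcd(a,b)=1 and lcm(a,b)=46, i.e. a*b=46 with a,b coprime.
Pairs found: (1,46), (2,23), (23,2), (46,1)
Total ordered pairs: 4


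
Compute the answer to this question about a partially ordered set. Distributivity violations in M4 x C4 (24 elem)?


Distributive law: a ^ (b v c) = (a ^ b) v (a ^ c).
Check all 24^3 = 13824 ordered triples (a,b,c).
  e.g. a=(a1,0), b=(a2,0), c=(a3,0): lhs=(a1,0) != rhs=(0,0)
  e.g. a=(a1,0), b=(a2,0), c=(a3,1): lhs=(a1,0) != rhs=(0,0)
Total violating triples: 1536


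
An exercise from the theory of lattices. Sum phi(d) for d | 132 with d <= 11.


Divisors of 132 up to 11: [1, 2, 3, 4, 6, 11]
phi values: [1, 1, 2, 2, 2, 10]
Sum = 18


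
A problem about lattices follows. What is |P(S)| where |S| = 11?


Power set = 2^n.
2^11 = 2048


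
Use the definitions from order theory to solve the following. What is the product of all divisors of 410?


Divisors of 410: [1, 2, 5, 10, 41, 82, 205, 410]
Product = n^(d(n)/2) = 410^(8/2)
Product = 28257610000


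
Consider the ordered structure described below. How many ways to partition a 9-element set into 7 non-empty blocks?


S(n,k) = k*S(n-1,k) + S(n-1,k-1).
S(8,7) = 28, S(8,6) = 266
S(9,7) = 7*28 + 266 = 196 + 266
S(9,7) = 462


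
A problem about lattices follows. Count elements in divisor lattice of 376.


Divisors of 376: [1, 2, 4, 8, 47, 94, 188, 376]
Count: 8


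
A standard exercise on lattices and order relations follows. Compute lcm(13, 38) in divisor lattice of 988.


In a divisor lattice, join = lcm (least common multiple).
gcd(13,38) = 1
lcm(13,38) = 13*38/gcd = 494/1 = 494


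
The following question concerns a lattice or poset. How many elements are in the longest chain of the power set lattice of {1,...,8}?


A chain is a totally ordered subset; we count the number of elements in a maximum chain.
Compute, for each element x, the size of the longest chain ending at x:
  {}: 1
  {1}: 2
  {2}: 2
  {3}: 2
  {4}: 2
  {5}: 2
  ...
A maximum chain: {} < {1} < {1,2} < {1,2,3} < {1,2,3,4} < {1,2,3,4,5} < {1,2,3,4,5,6} < {1,2,3,4,5,6,7} < {1,2,3,4,5,6,7,8}
Number of elements in the longest chain: 9


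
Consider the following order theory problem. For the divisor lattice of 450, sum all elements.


sigma(n) = sum of divisors.
Divisors of 450: [1, 2, 3, 5, 6, 9, 10, 15, 18, 25, 30, 45, 50, 75, 90, 150, 225, 450]
Sum = 1209


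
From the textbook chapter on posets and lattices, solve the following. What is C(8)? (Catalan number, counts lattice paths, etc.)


C(n) = C(2n, n) / (n+1).
C(16, 8) = 12870
C(8) = 12870 / 9 = 1430


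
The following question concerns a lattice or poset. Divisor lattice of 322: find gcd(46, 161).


In a divisor lattice, meet = gcd (greatest common divisor).
By Euclidean algorithm or factoring: gcd(46,161) = 23


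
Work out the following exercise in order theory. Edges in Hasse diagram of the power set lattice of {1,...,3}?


A cover relation a -< b holds when a < b with no c strictly between.
Cover relations:
  {} -< {1}
  {} -< {2}
  {} -< {3}
  {1} -< {1,2}
  {1} -< {1,3}
  {2} -< {1,2}
  {2} -< {2,3}
  {3} -< {1,3}
  ...4 more
Total: 12


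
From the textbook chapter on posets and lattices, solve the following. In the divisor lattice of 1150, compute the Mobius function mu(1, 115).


In a divisor lattice, mu(a,b) = mu(b/a) where mu is the classical Mobius function.
b/a = 115/1 = 115
Prime factorization of 115: primes [5, 23]
115 is squarefree with 2 prime factor(s), so mu(115) = (-1)^2 = 1


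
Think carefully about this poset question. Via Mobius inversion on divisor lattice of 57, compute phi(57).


phi(n) = n * prod_{p|n} (1 - 1/p).
Prime divisors of 57: [3, 19]
phi(57) = 57 * (1 - 1/3) * (1 - 1/19)
phi(57) = 36


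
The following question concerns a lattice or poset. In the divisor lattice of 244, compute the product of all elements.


Divisors of 244: [1, 2, 4, 61, 122, 244]
Product = n^(d(n)/2) = 244^(6/2)
Product = 14526784


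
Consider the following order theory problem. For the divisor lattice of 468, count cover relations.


A cover relation a -< b holds when a < b with no c strictly between.
Cover relations:
  1 -< 2
  1 -< 3
  1 -< 13
  2 -< 4
  2 -< 6
  2 -< 26
  3 -< 6
  3 -< 9
  ...25 more
Total: 33


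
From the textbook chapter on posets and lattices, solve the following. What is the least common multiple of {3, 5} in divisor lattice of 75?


In a divisor lattice, join = lcm (least common multiple).
Compute lcm iteratively: start with first element, then lcm(current, next).
Elements: [3, 5]
lcm(3,5) = 15
Final lcm = 15


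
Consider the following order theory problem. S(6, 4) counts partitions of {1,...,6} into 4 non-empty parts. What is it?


S(n,k) = k*S(n-1,k) + S(n-1,k-1).
S(5,4) = 10, S(5,3) = 25
S(6,4) = 4*10 + 25 = 40 + 25
S(6,4) = 65


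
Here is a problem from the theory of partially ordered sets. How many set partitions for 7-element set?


B(n) = number of set partitions of an n-element set.
B(n) satisfies the recurrence: B(n+1) = sum_k C(n,k)*B(k).
B(7) = 877


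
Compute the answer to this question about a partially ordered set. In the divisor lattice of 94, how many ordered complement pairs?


Complement pair (a,b): a meet b = bottom, a join b = top.
Here: gcd(a,b)=1 and lcm(a,b)=94, i.e. a*b=94 with a,b coprime.
Pairs found: (1,94), (2,47), (47,2), (94,1)
Total ordered pairs: 4


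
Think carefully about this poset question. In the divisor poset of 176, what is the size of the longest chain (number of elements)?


A chain is a totally ordered subset; we count the number of elements in a maximum chain.
Compute, for each element x, the size of the longest chain ending at x:
  1: 1
  2: 2
  11: 2
  4: 3
  8: 4
  22: 3
  ...
A maximum chain: 1 < 2 < 4 < 8 < 16 < 176
Number of elements in the longest chain: 6


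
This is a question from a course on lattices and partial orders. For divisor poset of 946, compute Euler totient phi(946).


phi(n) = n * prod_{p|n} (1 - 1/p).
Prime divisors of 946: [2, 11, 43]
phi(946) = 946 * (1 - 1/2) * (1 - 1/11) * (1 - 1/43)
phi(946) = 420


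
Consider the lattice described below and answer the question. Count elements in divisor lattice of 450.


Divisors of 450: [1, 2, 3, 5, 6, 9, 10, 15, 18, 25, 30, 45, 50, 75, 90, 150, 225, 450]
Count: 18


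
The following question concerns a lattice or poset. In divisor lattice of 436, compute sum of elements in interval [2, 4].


Interval [2,4] in divisors of 436: [2, 4]
Sum = 6


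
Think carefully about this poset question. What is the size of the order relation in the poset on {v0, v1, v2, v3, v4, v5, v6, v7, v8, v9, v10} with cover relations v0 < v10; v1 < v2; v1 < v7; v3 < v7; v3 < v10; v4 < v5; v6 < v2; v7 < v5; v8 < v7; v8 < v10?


The order relation is {(a,b) : a <= b}, reflexive so it includes (a,a).
Examples: (v0,v0), (v0,v10), (v1,v1), (v1,v2), (v1,v5), ...
Total ordered pairs: 24


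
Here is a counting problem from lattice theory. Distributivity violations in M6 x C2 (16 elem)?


Distributive law: a ^ (b v c) = (a ^ b) v (a ^ c).
Check all 16^3 = 4096 ordered triples (a,b,c).
  e.g. a=(a1,0), b=(a2,0), c=(a3,0): lhs=(a1,0) != rhs=(0,0)
  e.g. a=(a1,0), b=(a2,0), c=(a3,1): lhs=(a1,0) != rhs=(0,0)
Total violating triples: 960


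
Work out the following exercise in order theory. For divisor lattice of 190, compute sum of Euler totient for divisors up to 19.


Divisors of 190 up to 19: [1, 2, 5, 10, 19]
phi values: [1, 1, 4, 4, 18]
Sum = 28


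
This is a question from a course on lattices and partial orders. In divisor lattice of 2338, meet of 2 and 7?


In a divisor lattice, meet = gcd (greatest common divisor).
By Euclidean algorithm or factoring: gcd(2,7) = 1


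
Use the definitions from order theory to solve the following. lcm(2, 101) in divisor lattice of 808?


Join=lcm.
gcd(2,101)=1
lcm=202


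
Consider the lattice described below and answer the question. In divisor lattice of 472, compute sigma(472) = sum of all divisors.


sigma(n) = sum of divisors.
Divisors of 472: [1, 2, 4, 8, 59, 118, 236, 472]
Sum = 900


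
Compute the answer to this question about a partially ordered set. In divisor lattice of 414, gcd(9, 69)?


Meet=gcd.
gcd(9,69)=3


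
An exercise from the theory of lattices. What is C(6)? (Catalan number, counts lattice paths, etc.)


C(n) = C(2n, n) / (n+1).
C(12, 6) = 924
C(6) = 924 / 7 = 132


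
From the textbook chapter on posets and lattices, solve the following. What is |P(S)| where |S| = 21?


Power set = 2^n.
2^21 = 2097152


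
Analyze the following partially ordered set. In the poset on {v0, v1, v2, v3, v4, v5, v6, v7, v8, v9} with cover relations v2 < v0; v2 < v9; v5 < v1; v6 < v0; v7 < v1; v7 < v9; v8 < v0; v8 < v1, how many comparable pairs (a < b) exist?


A comparable pair {a,b} has a < b or b < a in the order.
Count unordered pairs where one element is strictly below the other.
Examples: {v0,v2}, {v0,v6}, {v0,v8}, {v1,v5}, ...
Total comparable pairs: 8


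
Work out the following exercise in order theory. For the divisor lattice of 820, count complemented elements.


An element a is complemented if some b has a meet b = bottom, a join b = top.
a is complemented iff gcd(a, n/a)=1, i.e. a is a unitary divisor of 820.
Complemented elements: 1, 4, 5, 20, 41, 164, ... (2 more)
Count: 8


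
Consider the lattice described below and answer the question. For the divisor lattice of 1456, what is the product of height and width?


Height = length of longest chain minus 1; width = size of largest antichain.
A maximum chain: 1 | 13 | 91 | 182 | 364 | 728 | 1456  (height 6).
A maximum antichain: {4, 14, 26, 91}  (width 4).
Product = 6 * 4 = 24


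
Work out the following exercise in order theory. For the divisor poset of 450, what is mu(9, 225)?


In a divisor lattice, mu(a,b) = mu(b/a) where mu is the classical Mobius function.
b/a = 225/9 = 25
Prime factorization of 25: primes [5]
25 is not squarefree, so mu(25) = 0


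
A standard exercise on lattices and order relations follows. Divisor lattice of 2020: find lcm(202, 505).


In a divisor lattice, join = lcm (least common multiple).
gcd(202,505) = 101
lcm(202,505) = 202*505/gcd = 102010/101 = 1010


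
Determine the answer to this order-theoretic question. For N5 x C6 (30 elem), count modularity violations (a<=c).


Modular law: if a <= c then a v (b ^ c) = (a v b) ^ c.
Check all triples (a,b,c) with a <= c among 30 elements.
  e.g. a=(a,0), b=(c,0), c=(b,0): lhs=(a,0) != rhs=(b,0)
  e.g. a=(a,0), b=(c,1), c=(b,0): lhs=(a,0) != rhs=(b,0)
Total violating triples: 126


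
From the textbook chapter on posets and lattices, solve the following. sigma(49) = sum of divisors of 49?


sigma(n) = sum of divisors.
Divisors of 49: [1, 7, 49]
Sum = 57


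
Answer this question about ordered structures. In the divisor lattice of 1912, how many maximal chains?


A maximal chain goes from the minimum element to a maximal element via cover relations.
Counting all min-to-max paths in the cover graph.
Total maximal chains: 4


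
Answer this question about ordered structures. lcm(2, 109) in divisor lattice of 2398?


Join=lcm.
gcd(2,109)=1
lcm=218


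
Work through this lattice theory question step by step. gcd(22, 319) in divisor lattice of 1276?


Meet=gcd.
gcd(22,319)=11


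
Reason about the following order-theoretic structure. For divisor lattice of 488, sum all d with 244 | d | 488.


Interval [244,488] in divisors of 488: [244, 488]
Sum = 732


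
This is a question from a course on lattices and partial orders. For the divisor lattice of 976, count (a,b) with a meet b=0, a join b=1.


Complement pair (a,b): a meet b = bottom, a join b = top.
Here: gcd(a,b)=1 and lcm(a,b)=976, i.e. a*b=976 with a,b coprime.
Pairs found: (1,976), (16,61), (61,16), (976,1)
Total ordered pairs: 4


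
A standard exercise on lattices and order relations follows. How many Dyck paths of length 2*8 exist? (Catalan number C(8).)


C(n) = C(2n, n) / (n+1).
C(16, 8) = 12870
C(8) = 12870 / 9 = 1430


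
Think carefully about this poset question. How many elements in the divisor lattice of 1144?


Divisors of 1144: [1, 2, 4, 8, 11, 13, 22, 26, 44, 52, 88, 104, 143, 286, 572, 1144]
Count: 16


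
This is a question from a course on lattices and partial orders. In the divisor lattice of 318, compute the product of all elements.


Divisors of 318: [1, 2, 3, 6, 53, 106, 159, 318]
Product = n^(d(n)/2) = 318^(8/2)
Product = 10226063376


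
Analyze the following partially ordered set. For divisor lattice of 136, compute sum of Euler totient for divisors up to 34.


Divisors of 136 up to 34: [1, 2, 4, 8, 17, 34]
phi values: [1, 1, 2, 4, 16, 16]
Sum = 40


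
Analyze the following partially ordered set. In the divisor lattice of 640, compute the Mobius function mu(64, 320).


In a divisor lattice, mu(a,b) = mu(b/a) where mu is the classical Mobius function.
b/a = 320/64 = 5
Prime factorization of 5: primes [5]
5 is squarefree with 1 prime factor(s), so mu(5) = (-1)^1 = -1


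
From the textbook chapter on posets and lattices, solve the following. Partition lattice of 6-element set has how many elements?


B(n) = number of set partitions of an n-element set.
B(n) satisfies the recurrence: B(n+1) = sum_k C(n,k)*B(k).
B(6) = 203


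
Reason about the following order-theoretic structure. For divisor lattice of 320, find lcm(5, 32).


In a divisor lattice, join = lcm (least common multiple).
Compute lcm iteratively: start with first element, then lcm(current, next).
Elements: [5, 32]
lcm(5,32) = 160
Final lcm = 160


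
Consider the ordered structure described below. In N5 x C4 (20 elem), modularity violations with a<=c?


Modular law: if a <= c then a v (b ^ c) = (a v b) ^ c.
Check all triples (a,b,c) with a <= c among 20 elements.
  e.g. a=(a,0), b=(c,0), c=(b,0): lhs=(a,0) != rhs=(b,0)
  e.g. a=(a,0), b=(c,1), c=(b,0): lhs=(a,0) != rhs=(b,0)
Total violating triples: 40


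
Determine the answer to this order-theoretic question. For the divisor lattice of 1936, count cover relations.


A cover relation a -< b holds when a < b with no c strictly between.
Cover relations:
  1 -< 2
  1 -< 11
  2 -< 4
  2 -< 22
  4 -< 8
  4 -< 44
  8 -< 16
  8 -< 88
  ...14 more
Total: 22


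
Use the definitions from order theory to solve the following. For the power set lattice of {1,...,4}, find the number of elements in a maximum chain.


A chain is a totally ordered subset; we count the number of elements in a maximum chain.
Compute, for each element x, the size of the longest chain ending at x:
  {}: 1
  {1}: 2
  {2}: 2
  {3}: 2
  {4}: 2
  {1,2}: 3
  ...
A maximum chain: {} < {1} < {1,2} < {1,2,3} < {1,2,3,4}
Number of elements in the longest chain: 5


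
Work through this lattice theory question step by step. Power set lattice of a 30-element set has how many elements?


Power set = 2^n.
2^30 = 1073741824


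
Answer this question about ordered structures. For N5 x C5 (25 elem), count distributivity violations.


Distributive law: a ^ (b v c) = (a ^ b) v (a ^ c).
Check all 25^3 = 15625 ordered triples (a,b,c).
  e.g. a=(b,0), b=(a,0), c=(c,0): lhs=(b,0) != rhs=(a,0)
  e.g. a=(b,0), b=(a,0), c=(c,1): lhs=(b,0) != rhs=(a,0)
Total violating triples: 250


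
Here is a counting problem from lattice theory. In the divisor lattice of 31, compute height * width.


Height = length of longest chain minus 1; width = size of largest antichain.
A maximum chain: 1 | 31  (height 1).
A maximum antichain: {1}  (width 1).
Product = 1 * 1 = 1


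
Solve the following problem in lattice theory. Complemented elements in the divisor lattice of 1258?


An element a is complemented if some b has a meet b = bottom, a join b = top.
a is complemented iff gcd(a, n/a)=1, i.e. a is a unitary divisor of 1258.
Complemented elements: 1, 2, 17, 34, 37, 74, ... (2 more)
Count: 8


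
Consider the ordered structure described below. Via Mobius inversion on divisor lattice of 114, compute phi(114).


phi(n) = n * prod_{p|n} (1 - 1/p).
Prime divisors of 114: [2, 3, 19]
phi(114) = 114 * (1 - 1/2) * (1 - 1/3) * (1 - 1/19)
phi(114) = 36


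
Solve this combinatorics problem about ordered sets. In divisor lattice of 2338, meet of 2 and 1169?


In a divisor lattice, meet = gcd (greatest common divisor).
By Euclidean algorithm or factoring: gcd(2,1169) = 1


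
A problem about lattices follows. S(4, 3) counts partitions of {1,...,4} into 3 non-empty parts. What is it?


S(n,k) = k*S(n-1,k) + S(n-1,k-1).
S(3,3) = 1, S(3,2) = 3
S(4,3) = 3*1 + 3 = 3 + 3
S(4,3) = 6


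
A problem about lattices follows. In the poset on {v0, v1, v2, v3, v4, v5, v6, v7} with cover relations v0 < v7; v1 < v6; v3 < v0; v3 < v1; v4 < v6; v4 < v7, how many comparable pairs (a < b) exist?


A comparable pair {a,b} has a < b or b < a in the order.
Count unordered pairs where one element is strictly below the other.
Examples: {v0,v3}, {v0,v7}, {v1,v3}, {v1,v6}, ...
Total comparable pairs: 8


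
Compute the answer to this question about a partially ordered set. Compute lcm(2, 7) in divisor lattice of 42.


In a divisor lattice, join = lcm (least common multiple).
gcd(2,7) = 1
lcm(2,7) = 2*7/gcd = 14/1 = 14


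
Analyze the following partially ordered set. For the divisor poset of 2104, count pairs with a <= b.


The order relation is {(a,b) : a <= b}, reflexive so it includes (a,a).
Examples: (1,1), (1,1052), (1,2), (1,2104), (1,263), ...
Total ordered pairs: 30


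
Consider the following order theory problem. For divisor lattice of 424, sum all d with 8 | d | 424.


Interval [8,424] in divisors of 424: [8, 424]
Sum = 432


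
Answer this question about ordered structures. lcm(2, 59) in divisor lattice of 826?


Join=lcm.
gcd(2,59)=1
lcm=118


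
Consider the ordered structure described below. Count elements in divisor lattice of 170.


Divisors of 170: [1, 2, 5, 10, 17, 34, 85, 170]
Count: 8


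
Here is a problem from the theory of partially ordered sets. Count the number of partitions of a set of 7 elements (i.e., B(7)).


B(n) = number of set partitions of an n-element set.
B(n) satisfies the recurrence: B(n+1) = sum_k C(n,k)*B(k).
B(7) = 877


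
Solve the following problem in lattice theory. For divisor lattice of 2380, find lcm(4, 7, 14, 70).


In a divisor lattice, join = lcm (least common multiple).
Compute lcm iteratively: start with first element, then lcm(current, next).
Elements: [4, 7, 14, 70]
lcm(4,7) = 28
lcm(28,14) = 28
lcm(28,70) = 140
Final lcm = 140


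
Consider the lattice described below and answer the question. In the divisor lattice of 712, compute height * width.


Height = length of longest chain minus 1; width = size of largest antichain.
A maximum chain: 1 | 89 | 178 | 356 | 712  (height 4).
A maximum antichain: {2, 89}  (width 2).
Product = 4 * 2 = 8


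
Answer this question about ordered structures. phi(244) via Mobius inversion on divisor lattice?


phi(n) = n * prod_{p|n} (1 - 1/p).
Prime divisors of 244: [2, 61]
phi(244) = 244 * (1 - 1/2) * (1 - 1/61)
phi(244) = 120


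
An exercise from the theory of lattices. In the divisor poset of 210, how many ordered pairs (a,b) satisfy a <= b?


The order relation is {(a,b) : a <= b}, reflexive so it includes (a,a).
Examples: (1,1), (1,10), (1,105), (1,14), (1,15), ...
Total ordered pairs: 81


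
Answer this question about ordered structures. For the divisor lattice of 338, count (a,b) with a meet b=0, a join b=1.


Complement pair (a,b): a meet b = bottom, a join b = top.
Here: gcd(a,b)=1 and lcm(a,b)=338, i.e. a*b=338 with a,b coprime.
Pairs found: (1,338), (2,169), (169,2), (338,1)
Total ordered pairs: 4


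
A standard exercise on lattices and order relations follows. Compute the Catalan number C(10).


C(n) = C(2n, n) / (n+1).
C(20, 10) = 184756
C(10) = 184756 / 11 = 16796


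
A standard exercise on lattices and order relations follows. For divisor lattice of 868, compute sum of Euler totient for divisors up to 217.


Divisors of 868 up to 217: [1, 2, 4, 7, 14, 28, 31, 62, 124, 217]
phi values: [1, 1, 2, 6, 6, 12, 30, 30, 60, 180]
Sum = 328


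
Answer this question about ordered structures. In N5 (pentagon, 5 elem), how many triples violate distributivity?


Distributive law: a ^ (b v c) = (a ^ b) v (a ^ c).
Check all 5^3 = 125 ordered triples (a,b,c).
  e.g. a=b, b=a, c=c: lhs=b != rhs=a
  e.g. a=b, b=c, c=a: lhs=b != rhs=a
Total violating triples: 2


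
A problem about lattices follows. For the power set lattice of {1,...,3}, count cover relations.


A cover relation a -< b holds when a < b with no c strictly between.
Cover relations:
  {} -< {1}
  {} -< {2}
  {} -< {3}
  {1} -< {1,2}
  {1} -< {1,3}
  {2} -< {1,2}
  {2} -< {2,3}
  {3} -< {1,3}
  ...4 more
Total: 12


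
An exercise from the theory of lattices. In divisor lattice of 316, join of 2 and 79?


In a divisor lattice, join = lcm (least common multiple).
gcd(2,79) = 1
lcm(2,79) = 2*79/gcd = 158/1 = 158


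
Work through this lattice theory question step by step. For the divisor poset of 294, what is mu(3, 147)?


In a divisor lattice, mu(a,b) = mu(b/a) where mu is the classical Mobius function.
b/a = 147/3 = 49
Prime factorization of 49: primes [7]
49 is not squarefree, so mu(49) = 0


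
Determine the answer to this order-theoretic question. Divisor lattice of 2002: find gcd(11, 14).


In a divisor lattice, meet = gcd (greatest common divisor).
By Euclidean algorithm or factoring: gcd(11,14) = 1


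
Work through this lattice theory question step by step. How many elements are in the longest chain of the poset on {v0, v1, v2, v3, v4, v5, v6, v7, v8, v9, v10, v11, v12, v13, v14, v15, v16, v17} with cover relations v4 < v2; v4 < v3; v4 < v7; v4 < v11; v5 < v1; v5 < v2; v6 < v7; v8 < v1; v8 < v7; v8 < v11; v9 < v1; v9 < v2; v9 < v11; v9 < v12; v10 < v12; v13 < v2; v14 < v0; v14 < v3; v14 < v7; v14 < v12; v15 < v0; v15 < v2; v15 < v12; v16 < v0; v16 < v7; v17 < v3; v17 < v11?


A chain is a totally ordered subset; we count the number of elements in a maximum chain.
Compute, for each element x, the size of the longest chain ending at x:
  v4: 1
  v5: 1
  v6: 1
  v8: 1
  v9: 1
  v10: 1
  ...
A maximum chain: v14 < v0
Number of elements in the longest chain: 2


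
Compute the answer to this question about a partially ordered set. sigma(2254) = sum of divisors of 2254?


sigma(n) = sum of divisors.
Divisors of 2254: [1, 2, 7, 14, 23, 46, 49, 98, 161, 322, 1127, 2254]
Sum = 4104


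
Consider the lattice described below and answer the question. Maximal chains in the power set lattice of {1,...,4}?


A maximal chain goes from the minimum element to a maximal element via cover relations.
Counting all min-to-max paths in the cover graph.
Total maximal chains: 24


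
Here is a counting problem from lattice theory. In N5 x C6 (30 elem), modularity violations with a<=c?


Modular law: if a <= c then a v (b ^ c) = (a v b) ^ c.
Check all triples (a,b,c) with a <= c among 30 elements.
  e.g. a=(a,0), b=(c,0), c=(b,0): lhs=(a,0) != rhs=(b,0)
  e.g. a=(a,0), b=(c,1), c=(b,0): lhs=(a,0) != rhs=(b,0)
Total violating triples: 126


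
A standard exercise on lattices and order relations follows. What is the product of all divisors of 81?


Divisors of 81: [1, 3, 9, 27, 81]
Product = n^(d(n)/2) = 81^(5/2)
Product = 59049


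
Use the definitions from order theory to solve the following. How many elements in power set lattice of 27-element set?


Power set = 2^n.
2^27 = 134217728


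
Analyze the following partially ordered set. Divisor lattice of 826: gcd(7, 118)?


Meet=gcd.
gcd(7,118)=1


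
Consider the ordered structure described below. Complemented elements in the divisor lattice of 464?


An element a is complemented if some b has a meet b = bottom, a join b = top.
a is complemented iff gcd(a, n/a)=1, i.e. a is a unitary divisor of 464.
Complemented elements: 1, 16, 29, 464
Count: 4


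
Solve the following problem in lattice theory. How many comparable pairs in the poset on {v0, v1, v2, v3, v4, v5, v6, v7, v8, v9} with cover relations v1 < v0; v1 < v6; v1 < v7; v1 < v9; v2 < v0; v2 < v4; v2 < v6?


A comparable pair {a,b} has a < b or b < a in the order.
Count unordered pairs where one element is strictly below the other.
Examples: {v0,v1}, {v0,v2}, {v1,v6}, {v1,v7}, ...
Total comparable pairs: 7


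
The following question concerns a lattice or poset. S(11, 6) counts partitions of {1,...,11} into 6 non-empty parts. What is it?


S(n,k) = k*S(n-1,k) + S(n-1,k-1).
S(10,6) = 22827, S(10,5) = 42525
S(11,6) = 6*22827 + 42525 = 136962 + 42525
S(11,6) = 179487


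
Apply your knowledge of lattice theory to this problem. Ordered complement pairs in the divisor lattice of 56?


Complement pair (a,b): a meet b = bottom, a join b = top.
Here: gcd(a,b)=1 and lcm(a,b)=56, i.e. a*b=56 with a,b coprime.
Pairs found: (1,56), (7,8), (8,7), (56,1)
Total ordered pairs: 4


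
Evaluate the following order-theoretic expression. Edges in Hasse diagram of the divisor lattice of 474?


A cover relation a -< b holds when a < b with no c strictly between.
Cover relations:
  1 -< 2
  1 -< 3
  1 -< 79
  2 -< 6
  2 -< 158
  3 -< 6
  3 -< 237
  6 -< 474
  ...4 more
Total: 12


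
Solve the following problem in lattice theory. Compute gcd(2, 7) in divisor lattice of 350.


In a divisor lattice, meet = gcd (greatest common divisor).
By Euclidean algorithm or factoring: gcd(2,7) = 1


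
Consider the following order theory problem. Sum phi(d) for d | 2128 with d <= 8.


Divisors of 2128 up to 8: [1, 2, 4, 7, 8]
phi values: [1, 1, 2, 6, 4]
Sum = 14


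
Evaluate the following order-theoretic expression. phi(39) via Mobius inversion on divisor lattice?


phi(n) = n * prod_{p|n} (1 - 1/p).
Prime divisors of 39: [3, 13]
phi(39) = 39 * (1 - 1/3) * (1 - 1/13)
phi(39) = 24


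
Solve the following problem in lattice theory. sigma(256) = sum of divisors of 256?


sigma(n) = sum of divisors.
Divisors of 256: [1, 2, 4, 8, 16, 32, 64, 128, 256]
Sum = 511


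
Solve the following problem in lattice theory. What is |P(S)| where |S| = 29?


Power set = 2^n.
2^29 = 536870912


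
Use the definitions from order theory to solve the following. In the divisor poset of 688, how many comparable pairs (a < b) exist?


A comparable pair {a,b} has a < b or b < a in the order.
Count unordered pairs where one element is strictly below the other.
Examples: {1,2}, {1,4}, {1,8}, {1,16}, ...
Total comparable pairs: 35


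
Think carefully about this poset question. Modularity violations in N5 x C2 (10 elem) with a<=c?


Modular law: if a <= c then a v (b ^ c) = (a v b) ^ c.
Check all triples (a,b,c) with a <= c among 10 elements.
  e.g. a=(a,0), b=(c,0), c=(b,0): lhs=(a,0) != rhs=(b,0)
  e.g. a=(a,0), b=(c,1), c=(b,0): lhs=(a,0) != rhs=(b,0)
Total violating triples: 6


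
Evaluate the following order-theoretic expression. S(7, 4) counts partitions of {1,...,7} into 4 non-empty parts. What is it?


S(n,k) = k*S(n-1,k) + S(n-1,k-1).
S(6,4) = 65, S(6,3) = 90
S(7,4) = 4*65 + 90 = 260 + 90
S(7,4) = 350


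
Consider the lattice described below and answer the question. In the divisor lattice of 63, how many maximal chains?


A maximal chain goes from the minimum element to a maximal element via cover relations.
Counting all min-to-max paths in the cover graph.
Total maximal chains: 3


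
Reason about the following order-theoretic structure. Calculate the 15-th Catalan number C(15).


C(n) = C(2n, n) / (n+1).
C(30, 15) = 155117520
C(15) = 155117520 / 16 = 9694845


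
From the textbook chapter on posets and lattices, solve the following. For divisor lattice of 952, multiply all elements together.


Divisors of 952: [1, 2, 4, 7, 8, 14, 17, 28, 34, 56, 68, 119, 136, 238, 476, 952]
Product = n^(d(n)/2) = 952^(16/2)
Product = 674676505885957534253056
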